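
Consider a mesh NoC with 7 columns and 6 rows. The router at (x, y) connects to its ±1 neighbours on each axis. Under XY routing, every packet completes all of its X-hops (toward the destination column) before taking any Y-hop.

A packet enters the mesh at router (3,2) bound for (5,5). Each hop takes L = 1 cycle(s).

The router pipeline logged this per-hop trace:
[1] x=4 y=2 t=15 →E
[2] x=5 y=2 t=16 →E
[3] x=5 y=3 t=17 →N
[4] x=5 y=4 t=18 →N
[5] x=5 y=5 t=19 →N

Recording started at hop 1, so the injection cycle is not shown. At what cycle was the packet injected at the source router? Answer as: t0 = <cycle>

The first recorded entry is hop 1 at cycle 15.
Subtract one hop: t0 = 15 − 1 = 14.

t0 = 14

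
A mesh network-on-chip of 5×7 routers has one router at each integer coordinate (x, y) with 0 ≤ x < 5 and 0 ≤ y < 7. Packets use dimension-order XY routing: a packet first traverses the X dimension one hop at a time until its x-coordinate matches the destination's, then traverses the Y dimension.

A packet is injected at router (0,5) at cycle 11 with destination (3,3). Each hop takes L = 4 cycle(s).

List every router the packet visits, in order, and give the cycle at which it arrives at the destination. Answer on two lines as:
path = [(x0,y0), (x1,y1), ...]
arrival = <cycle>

src (0,5)  cyc=11
E→(1,5)  cyc=15
E→(2,5)  cyc=19
E→(3,5)  cyc=23
S→(3,4)  cyc=27
S→(3,3)  cyc=31

path = [(0,5), (1,5), (2,5), (3,5), (3,4), (3,3)]
arrival = 31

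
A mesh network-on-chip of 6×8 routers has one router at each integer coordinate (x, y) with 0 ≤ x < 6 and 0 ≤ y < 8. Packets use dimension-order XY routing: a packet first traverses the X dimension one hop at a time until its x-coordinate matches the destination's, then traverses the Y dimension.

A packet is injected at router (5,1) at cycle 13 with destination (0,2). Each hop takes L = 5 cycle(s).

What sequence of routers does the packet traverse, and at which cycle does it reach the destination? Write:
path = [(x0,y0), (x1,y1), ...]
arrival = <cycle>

  0. router=(5,1) cycle=13 (inject)
  1. router=(4,1) cycle=18 dir=W
  2. router=(3,1) cycle=23 dir=W
  3. router=(2,1) cycle=28 dir=W
  4. router=(1,1) cycle=33 dir=W
  5. router=(0,1) cycle=38 dir=W
  6. router=(0,2) cycle=43 dir=N

path = [(5,1), (4,1), (3,1), (2,1), (1,1), (0,1), (0,2)]
arrival = 43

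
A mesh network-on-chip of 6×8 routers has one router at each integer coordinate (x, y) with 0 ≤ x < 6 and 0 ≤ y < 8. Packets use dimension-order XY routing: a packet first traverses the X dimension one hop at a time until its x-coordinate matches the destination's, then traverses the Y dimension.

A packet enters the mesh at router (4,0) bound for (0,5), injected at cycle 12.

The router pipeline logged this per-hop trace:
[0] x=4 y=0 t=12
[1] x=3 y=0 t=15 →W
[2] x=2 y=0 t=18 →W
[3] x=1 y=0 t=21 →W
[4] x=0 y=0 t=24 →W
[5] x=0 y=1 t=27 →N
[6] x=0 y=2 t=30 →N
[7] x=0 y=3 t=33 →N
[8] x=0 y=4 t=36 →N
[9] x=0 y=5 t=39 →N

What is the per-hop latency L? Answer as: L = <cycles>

cyc[1] − cyc[0] = 15 − 12 = 3.
One hop costs L cycles, so L = 3.

L = 3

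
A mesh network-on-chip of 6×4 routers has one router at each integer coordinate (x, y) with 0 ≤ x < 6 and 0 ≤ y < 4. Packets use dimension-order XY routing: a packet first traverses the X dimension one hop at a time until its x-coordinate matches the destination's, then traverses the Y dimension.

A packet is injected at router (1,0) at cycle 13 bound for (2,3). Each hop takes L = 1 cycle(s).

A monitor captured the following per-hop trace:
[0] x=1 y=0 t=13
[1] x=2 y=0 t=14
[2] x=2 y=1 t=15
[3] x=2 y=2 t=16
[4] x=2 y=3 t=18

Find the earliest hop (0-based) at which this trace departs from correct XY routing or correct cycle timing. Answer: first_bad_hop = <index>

first_bad_hop = 4

check 1→ d=(1,0) cyc+1: ok
check 2→ d=(0,1) cyc+1: ok
check 3→ d=(0,1) cyc+1: ok
check 4→ d=(0,1) cyc+2: BAD: Δcyc=2≠L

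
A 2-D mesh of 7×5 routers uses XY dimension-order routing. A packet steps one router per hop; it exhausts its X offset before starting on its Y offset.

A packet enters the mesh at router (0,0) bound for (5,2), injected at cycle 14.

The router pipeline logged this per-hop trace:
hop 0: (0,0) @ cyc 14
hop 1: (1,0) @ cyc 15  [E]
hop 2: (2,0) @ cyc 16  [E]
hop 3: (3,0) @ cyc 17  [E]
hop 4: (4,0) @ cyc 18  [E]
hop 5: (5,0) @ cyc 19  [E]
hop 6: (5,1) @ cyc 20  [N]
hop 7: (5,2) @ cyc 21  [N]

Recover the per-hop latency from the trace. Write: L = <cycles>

Δcyc across hop 0→1: 15 − 14 = 1.
Per-hop latency L = Δcyc = 1.

L = 1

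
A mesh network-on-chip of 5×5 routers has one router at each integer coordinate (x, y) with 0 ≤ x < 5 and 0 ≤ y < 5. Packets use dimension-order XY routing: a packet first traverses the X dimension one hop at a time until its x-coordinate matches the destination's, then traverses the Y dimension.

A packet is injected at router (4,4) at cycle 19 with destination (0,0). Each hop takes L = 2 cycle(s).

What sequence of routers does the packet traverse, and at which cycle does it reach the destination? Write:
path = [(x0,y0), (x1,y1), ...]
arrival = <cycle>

hop 0: (4,4) @ cyc 19
hop 1: (3,4) @ cyc 21  [W]
hop 2: (2,4) @ cyc 23  [W]
hop 3: (1,4) @ cyc 25  [W]
hop 4: (0,4) @ cyc 27  [W]
hop 5: (0,3) @ cyc 29  [S]
hop 6: (0,2) @ cyc 31  [S]
hop 7: (0,1) @ cyc 33  [S]
hop 8: (0,0) @ cyc 35  [S]

path = [(4,4), (3,4), (2,4), (1,4), (0,4), (0,3), (0,2), (0,1), (0,0)]
arrival = 35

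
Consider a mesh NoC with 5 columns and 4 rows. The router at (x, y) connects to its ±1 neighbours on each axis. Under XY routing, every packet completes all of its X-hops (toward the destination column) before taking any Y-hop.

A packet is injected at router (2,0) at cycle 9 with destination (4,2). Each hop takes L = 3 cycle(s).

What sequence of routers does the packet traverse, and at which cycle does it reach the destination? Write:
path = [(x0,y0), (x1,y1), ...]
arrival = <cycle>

#0 — 2,0 | c9
#1 — 3,0 | c12 | E
#2 — 4,0 | c15 | E
#3 — 4,1 | c18 | N
#4 — 4,2 | c21 | N

path = [(2,0), (3,0), (4,0), (4,1), (4,2)]
arrival = 21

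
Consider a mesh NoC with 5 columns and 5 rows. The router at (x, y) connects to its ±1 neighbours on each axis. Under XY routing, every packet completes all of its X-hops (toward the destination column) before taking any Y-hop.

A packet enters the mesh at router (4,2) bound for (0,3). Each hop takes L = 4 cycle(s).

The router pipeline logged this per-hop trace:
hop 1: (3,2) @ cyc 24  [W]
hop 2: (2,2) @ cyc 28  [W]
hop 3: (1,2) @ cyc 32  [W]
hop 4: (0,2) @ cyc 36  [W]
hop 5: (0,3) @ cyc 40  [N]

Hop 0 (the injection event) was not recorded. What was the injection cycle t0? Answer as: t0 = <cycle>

Hop 1 reached at cycle 24; hop k is at t0 + k·L.
So t0 = 24 − 1·4 = 20.

t0 = 20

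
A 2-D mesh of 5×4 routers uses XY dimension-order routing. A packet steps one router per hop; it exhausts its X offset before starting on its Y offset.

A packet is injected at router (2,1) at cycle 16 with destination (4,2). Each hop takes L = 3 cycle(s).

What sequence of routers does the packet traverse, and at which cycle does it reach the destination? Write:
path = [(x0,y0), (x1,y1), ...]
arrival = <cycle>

src (2,1)  cyc=16
E→(3,1)  cyc=19
E→(4,1)  cyc=22
N→(4,2)  cyc=25

path = [(2,1), (3,1), (4,1), (4,2)]
arrival = 25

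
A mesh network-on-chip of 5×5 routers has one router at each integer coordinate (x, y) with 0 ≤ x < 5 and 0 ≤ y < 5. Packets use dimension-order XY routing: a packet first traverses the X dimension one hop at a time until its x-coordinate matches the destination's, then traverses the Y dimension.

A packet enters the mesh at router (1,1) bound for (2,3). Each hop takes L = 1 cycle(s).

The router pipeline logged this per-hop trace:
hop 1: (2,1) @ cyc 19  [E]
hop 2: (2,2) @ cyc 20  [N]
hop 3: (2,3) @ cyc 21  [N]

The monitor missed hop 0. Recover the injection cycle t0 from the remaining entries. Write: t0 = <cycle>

t0 = 18

The first recorded entry is hop 1 at cycle 19.
Subtract one hop: t0 = 19 − 1 = 18.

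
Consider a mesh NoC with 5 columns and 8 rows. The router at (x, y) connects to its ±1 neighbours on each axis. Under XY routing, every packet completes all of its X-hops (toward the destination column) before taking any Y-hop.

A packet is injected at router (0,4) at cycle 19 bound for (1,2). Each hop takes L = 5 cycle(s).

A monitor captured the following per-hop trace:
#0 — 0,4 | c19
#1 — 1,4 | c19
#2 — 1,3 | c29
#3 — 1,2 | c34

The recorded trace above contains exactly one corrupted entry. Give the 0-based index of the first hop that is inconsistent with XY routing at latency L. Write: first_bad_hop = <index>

[1] (+1,+0) / 0c ⇒ BAD: Δcyc=0≠L

first_bad_hop = 1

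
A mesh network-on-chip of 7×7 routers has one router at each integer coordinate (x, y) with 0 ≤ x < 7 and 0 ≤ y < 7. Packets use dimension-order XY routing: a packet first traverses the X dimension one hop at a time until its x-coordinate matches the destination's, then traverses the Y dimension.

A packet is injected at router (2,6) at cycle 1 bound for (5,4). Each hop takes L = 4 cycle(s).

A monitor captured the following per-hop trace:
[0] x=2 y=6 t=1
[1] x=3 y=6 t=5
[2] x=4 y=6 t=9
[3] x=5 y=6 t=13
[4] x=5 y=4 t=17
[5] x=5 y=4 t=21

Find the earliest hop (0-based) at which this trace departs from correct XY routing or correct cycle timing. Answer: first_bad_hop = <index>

check 1→ d=(1,0) cyc+4: ok
check 2→ d=(1,0) cyc+4: ok
check 3→ d=(1,0) cyc+4: ok
check 4→ d=(0,-2) cyc+4: BAD: non-unit step

first_bad_hop = 4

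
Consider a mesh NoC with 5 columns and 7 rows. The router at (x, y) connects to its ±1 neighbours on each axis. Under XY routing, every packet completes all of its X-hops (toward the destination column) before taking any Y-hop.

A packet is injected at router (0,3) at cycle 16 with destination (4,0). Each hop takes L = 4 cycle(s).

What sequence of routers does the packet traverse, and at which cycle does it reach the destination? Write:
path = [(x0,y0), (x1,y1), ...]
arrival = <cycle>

path = [(0,3), (1,3), (2,3), (3,3), (4,3), (4,2), (4,1), (4,0)]
arrival = 44

#0 — 0,3 | c16
#1 — 1,3 | c20 | E
#2 — 2,3 | c24 | E
#3 — 3,3 | c28 | E
#4 — 4,3 | c32 | E
#5 — 4,2 | c36 | S
#6 — 4,1 | c40 | S
#7 — 4,0 | c44 | S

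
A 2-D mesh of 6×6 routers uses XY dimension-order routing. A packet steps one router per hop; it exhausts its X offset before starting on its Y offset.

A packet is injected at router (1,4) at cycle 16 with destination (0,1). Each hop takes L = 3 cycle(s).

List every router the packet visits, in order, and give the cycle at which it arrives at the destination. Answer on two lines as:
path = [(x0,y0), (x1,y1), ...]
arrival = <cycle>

src (1,4)  cyc=16
W→(0,4)  cyc=19
S→(0,3)  cyc=22
S→(0,2)  cyc=25
S→(0,1)  cyc=28

path = [(1,4), (0,4), (0,3), (0,2), (0,1)]
arrival = 28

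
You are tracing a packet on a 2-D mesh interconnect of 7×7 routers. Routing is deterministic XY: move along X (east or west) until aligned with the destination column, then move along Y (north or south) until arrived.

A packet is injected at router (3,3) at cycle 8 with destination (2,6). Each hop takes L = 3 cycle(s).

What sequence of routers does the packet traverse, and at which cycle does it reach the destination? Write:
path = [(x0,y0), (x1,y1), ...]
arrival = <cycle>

path = [(3,3), (2,3), (2,4), (2,5), (2,6)]
arrival = 20

t=8: at (3,3)
t=11: at (2,3) after W
t=14: at (2,4) after N
t=17: at (2,5) after N
t=20: at (2,6) after N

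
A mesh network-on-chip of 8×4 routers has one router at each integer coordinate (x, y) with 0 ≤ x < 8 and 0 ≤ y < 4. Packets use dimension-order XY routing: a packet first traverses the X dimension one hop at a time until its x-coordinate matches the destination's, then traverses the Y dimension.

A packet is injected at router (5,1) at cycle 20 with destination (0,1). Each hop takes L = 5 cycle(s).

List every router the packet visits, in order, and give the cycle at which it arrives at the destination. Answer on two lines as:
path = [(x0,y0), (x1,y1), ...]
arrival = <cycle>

path = [(5,1), (4,1), (3,1), (2,1), (1,1), (0,1)]
arrival = 45

#0 — 5,1 | c20
#1 — 4,1 | c25 | W
#2 — 3,1 | c30 | W
#3 — 2,1 | c35 | W
#4 — 1,1 | c40 | W
#5 — 0,1 | c45 | W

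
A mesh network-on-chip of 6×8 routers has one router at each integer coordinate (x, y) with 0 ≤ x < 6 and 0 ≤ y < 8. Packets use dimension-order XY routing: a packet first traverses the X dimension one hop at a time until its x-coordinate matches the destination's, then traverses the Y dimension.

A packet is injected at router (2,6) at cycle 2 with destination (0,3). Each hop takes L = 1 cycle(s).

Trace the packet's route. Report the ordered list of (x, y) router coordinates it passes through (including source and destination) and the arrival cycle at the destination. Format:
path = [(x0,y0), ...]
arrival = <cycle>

path = [(2,6), (1,6), (0,6), (0,5), (0,4), (0,3)]
arrival = 7

  0. router=(2,6) cycle=2 (inject)
  1. router=(1,6) cycle=3 dir=W
  2. router=(0,6) cycle=4 dir=W
  3. router=(0,5) cycle=5 dir=S
  4. router=(0,4) cycle=6 dir=S
  5. router=(0,3) cycle=7 dir=S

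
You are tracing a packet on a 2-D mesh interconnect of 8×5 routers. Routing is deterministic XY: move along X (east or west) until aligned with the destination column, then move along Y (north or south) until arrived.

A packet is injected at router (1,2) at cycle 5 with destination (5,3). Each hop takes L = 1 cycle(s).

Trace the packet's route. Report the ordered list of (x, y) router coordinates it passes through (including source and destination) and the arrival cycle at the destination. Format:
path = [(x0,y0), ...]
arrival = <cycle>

path = [(1,2), (2,2), (3,2), (4,2), (5,2), (5,3)]
arrival = 10

#0 — 1,2 | c5
#1 — 2,2 | c6 | E
#2 — 3,2 | c7 | E
#3 — 4,2 | c8 | E
#4 — 5,2 | c9 | E
#5 — 5,3 | c10 | N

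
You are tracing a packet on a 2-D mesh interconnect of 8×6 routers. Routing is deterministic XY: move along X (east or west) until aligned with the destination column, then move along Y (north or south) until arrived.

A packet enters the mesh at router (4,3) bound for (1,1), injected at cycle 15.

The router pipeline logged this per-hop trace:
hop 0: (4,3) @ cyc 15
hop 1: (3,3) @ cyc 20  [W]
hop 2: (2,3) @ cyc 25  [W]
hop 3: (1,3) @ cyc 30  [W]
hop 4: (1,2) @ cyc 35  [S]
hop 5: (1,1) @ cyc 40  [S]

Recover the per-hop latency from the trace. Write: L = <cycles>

L = 5

From hop 0 (15) to hop 1 (20): +5 cycles.
That increment is L by definition: L = 5.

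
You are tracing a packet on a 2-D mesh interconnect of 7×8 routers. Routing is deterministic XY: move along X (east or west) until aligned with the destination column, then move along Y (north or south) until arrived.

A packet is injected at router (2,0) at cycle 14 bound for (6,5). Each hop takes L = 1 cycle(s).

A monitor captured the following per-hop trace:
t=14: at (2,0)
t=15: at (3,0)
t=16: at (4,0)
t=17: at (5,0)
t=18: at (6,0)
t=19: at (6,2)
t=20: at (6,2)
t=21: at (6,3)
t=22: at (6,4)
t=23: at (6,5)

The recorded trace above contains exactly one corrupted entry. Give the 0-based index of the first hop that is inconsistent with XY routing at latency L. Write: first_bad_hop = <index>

check 1→ d=(1,0) cyc+1: ok
check 2→ d=(1,0) cyc+1: ok
check 3→ d=(1,0) cyc+1: ok
check 4→ d=(1,0) cyc+1: ok
check 5→ d=(0,2) cyc+1: BAD: non-unit step

first_bad_hop = 5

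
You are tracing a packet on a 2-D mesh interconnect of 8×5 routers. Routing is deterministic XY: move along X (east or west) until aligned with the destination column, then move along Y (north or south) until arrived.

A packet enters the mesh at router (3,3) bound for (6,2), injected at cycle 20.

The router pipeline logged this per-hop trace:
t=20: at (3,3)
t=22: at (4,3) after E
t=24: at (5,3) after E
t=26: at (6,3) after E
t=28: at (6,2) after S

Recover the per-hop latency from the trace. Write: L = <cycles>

cyc[1] − cyc[0] = 22 − 20 = 2.
Per-hop latency L = Δcyc = 2.

L = 2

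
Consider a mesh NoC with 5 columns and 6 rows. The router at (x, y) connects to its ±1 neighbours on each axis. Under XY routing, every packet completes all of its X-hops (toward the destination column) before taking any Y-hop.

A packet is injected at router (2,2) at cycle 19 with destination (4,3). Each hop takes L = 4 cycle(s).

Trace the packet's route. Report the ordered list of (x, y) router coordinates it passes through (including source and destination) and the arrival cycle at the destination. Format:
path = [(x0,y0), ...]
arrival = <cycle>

  0. router=(2,2) cycle=19 (inject)
  1. router=(3,2) cycle=23 dir=E
  2. router=(4,2) cycle=27 dir=E
  3. router=(4,3) cycle=31 dir=N

path = [(2,2), (3,2), (4,2), (4,3)]
arrival = 31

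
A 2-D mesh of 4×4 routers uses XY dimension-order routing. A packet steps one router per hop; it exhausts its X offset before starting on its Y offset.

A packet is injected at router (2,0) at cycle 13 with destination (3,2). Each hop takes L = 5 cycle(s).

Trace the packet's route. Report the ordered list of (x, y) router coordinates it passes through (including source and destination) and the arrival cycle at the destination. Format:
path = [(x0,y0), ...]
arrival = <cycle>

  0. router=(2,0) cycle=13 (inject)
  1. router=(3,0) cycle=18 dir=E
  2. router=(3,1) cycle=23 dir=N
  3. router=(3,2) cycle=28 dir=N

path = [(2,0), (3,0), (3,1), (3,2)]
arrival = 28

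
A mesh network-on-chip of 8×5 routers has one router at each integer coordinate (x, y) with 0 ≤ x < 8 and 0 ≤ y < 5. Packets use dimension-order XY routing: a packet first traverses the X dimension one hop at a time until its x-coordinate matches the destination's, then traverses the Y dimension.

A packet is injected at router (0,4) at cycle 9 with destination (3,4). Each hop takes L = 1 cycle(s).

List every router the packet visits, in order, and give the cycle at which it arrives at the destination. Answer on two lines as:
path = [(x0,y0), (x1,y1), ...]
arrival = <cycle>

path = [(0,4), (1,4), (2,4), (3,4)]
arrival = 12

hop 0: (0,4) @ cyc 9
hop 1: (1,4) @ cyc 10  [E]
hop 2: (2,4) @ cyc 11  [E]
hop 3: (3,4) @ cyc 12  [E]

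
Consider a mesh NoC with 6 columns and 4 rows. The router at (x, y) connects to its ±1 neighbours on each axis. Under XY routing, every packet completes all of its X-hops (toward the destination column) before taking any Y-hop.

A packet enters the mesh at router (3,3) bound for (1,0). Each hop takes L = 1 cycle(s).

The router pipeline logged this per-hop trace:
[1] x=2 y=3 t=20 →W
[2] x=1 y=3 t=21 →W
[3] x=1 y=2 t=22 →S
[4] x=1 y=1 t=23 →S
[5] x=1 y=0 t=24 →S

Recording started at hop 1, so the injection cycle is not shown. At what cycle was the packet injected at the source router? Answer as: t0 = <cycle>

t0 = 19

The first recorded entry is hop 1 at cycle 20.
t0 = cyc[1] − L = 20 − 1 = 19.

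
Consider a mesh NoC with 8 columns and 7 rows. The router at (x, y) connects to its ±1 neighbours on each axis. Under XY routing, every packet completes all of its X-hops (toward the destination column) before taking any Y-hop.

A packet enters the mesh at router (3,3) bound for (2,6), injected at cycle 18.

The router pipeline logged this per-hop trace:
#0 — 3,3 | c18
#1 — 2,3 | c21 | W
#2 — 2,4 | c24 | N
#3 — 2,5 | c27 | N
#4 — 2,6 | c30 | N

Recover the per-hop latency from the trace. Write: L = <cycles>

Δcyc across hop 0→1: 21 − 18 = 3.
Per-hop latency L = Δcyc = 3.

L = 3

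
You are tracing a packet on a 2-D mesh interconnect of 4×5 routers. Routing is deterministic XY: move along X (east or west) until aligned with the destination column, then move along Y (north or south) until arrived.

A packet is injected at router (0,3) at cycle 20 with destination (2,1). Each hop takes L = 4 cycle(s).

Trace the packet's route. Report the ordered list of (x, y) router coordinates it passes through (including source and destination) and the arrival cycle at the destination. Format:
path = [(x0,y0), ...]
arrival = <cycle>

t=20: at (0,3)
t=24: at (1,3) after E
t=28: at (2,3) after E
t=32: at (2,2) after S
t=36: at (2,1) after S

path = [(0,3), (1,3), (2,3), (2,2), (2,1)]
arrival = 36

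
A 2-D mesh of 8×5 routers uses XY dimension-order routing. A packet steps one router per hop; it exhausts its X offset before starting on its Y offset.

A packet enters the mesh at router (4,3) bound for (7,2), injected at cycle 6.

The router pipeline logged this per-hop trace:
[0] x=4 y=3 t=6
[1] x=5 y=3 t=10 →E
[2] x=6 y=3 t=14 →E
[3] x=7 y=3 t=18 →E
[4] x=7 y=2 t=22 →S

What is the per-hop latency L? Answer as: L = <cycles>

From hop 0 (6) to hop 1 (10): +4 cycles.
Per-hop latency L = Δcyc = 4.

L = 4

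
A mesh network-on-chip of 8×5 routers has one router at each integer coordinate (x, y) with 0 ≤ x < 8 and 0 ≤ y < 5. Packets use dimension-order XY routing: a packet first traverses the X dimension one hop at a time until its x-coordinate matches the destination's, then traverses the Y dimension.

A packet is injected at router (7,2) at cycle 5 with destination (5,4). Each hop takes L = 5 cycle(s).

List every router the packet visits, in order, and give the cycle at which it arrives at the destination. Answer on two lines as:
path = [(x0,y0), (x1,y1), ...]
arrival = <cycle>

path = [(7,2), (6,2), (5,2), (5,3), (5,4)]
arrival = 25

src (7,2)  cyc=5
W→(6,2)  cyc=10
W→(5,2)  cyc=15
N→(5,3)  cyc=20
N→(5,4)  cyc=25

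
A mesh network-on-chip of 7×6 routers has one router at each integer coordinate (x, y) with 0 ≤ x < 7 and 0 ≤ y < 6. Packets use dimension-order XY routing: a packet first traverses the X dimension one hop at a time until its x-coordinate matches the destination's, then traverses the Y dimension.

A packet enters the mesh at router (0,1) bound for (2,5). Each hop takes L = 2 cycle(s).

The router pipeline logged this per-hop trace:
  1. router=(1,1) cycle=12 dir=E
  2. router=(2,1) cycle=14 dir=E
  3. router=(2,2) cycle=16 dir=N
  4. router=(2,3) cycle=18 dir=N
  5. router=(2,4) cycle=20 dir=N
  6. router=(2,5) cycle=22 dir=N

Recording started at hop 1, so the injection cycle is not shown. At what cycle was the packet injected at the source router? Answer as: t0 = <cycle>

t0 = 10

cyc[1] = 12 and cyc[k] = t0 + k·L for every k.
So t0 = 12 − 1·2 = 10.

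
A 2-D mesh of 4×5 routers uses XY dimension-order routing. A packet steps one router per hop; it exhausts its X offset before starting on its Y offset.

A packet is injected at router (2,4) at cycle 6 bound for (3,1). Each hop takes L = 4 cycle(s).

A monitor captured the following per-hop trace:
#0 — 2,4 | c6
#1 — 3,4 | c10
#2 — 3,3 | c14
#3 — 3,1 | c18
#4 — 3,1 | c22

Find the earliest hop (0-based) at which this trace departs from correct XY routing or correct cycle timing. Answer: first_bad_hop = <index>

  1: Δx=+1 Δy=+0 Δt=4 [ok]
  2: Δx=+0 Δy=-1 Δt=4 [ok]
  3: Δx=+0 Δy=-2 Δt=4 [BAD: non-unit step]

first_bad_hop = 3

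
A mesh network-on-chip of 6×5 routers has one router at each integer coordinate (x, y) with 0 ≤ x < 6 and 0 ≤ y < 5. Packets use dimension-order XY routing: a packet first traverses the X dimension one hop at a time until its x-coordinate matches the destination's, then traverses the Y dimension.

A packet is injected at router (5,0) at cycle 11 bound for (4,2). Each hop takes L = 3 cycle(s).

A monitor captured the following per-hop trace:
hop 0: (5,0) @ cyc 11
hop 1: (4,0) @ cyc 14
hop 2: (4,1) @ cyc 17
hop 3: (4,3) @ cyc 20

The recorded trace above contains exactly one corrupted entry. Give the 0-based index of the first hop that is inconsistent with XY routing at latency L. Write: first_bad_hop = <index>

hop 1: step (-1,+0), +3 cyc — ok
hop 2: step (+0,+1), +3 cyc — ok
hop 3: step (+0,+2), +3 cyc — BAD: non-unit step

first_bad_hop = 3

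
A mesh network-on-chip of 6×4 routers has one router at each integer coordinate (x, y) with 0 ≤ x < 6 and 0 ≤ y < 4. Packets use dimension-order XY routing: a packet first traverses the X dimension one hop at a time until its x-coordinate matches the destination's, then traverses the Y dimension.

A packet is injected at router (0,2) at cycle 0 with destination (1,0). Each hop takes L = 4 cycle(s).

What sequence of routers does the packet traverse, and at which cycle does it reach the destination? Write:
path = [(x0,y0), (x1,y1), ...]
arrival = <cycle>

src (0,2)  cyc=0
E→(1,2)  cyc=4
S→(1,1)  cyc=8
S→(1,0)  cyc=12

path = [(0,2), (1,2), (1,1), (1,0)]
arrival = 12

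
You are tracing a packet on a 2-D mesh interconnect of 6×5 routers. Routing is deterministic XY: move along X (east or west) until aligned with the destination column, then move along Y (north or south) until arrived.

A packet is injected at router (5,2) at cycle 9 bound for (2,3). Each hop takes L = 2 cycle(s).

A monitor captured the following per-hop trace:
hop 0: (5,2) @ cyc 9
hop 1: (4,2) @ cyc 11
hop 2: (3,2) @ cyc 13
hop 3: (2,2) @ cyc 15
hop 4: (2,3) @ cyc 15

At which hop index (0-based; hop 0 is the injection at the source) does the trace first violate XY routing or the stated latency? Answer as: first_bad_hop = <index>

first_bad_hop = 4

check 1→ d=(-1,0) cyc+2: ok
check 2→ d=(-1,0) cyc+2: ok
check 3→ d=(-1,0) cyc+2: ok
check 4→ d=(0,1) cyc+0: BAD: Δcyc=0≠L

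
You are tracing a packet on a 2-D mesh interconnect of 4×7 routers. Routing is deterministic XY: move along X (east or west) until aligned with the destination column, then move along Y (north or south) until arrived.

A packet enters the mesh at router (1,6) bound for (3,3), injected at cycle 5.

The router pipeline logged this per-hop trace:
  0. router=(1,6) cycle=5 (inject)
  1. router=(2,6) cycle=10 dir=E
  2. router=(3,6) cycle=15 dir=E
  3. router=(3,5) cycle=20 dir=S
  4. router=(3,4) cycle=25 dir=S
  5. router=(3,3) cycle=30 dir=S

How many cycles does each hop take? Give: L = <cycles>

Δcyc across hop 0→1: 10 − 5 = 5.
That increment is L by definition: L = 5.

L = 5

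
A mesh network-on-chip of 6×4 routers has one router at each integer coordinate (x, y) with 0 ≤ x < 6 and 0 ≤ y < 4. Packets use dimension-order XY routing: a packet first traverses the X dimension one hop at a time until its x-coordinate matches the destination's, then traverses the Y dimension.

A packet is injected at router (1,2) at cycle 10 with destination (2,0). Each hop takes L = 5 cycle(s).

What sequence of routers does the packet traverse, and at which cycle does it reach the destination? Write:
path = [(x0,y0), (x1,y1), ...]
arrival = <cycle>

t=10: at (1,2)
t=15: at (2,2) after E
t=20: at (2,1) after S
t=25: at (2,0) after S

path = [(1,2), (2,2), (2,1), (2,0)]
arrival = 25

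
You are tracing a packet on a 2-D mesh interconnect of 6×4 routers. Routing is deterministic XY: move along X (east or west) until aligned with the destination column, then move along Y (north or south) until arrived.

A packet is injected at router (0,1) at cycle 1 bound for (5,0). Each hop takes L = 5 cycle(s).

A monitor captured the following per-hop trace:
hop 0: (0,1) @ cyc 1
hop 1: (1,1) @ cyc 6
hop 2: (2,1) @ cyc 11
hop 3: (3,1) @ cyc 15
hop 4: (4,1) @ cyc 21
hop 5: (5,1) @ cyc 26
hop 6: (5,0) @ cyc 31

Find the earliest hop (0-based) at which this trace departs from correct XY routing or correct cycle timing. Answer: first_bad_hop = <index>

hop 1: step (+1,+0), +5 cyc — ok
hop 2: step (+1,+0), +5 cyc — ok
hop 3: step (+1,+0), +4 cyc — BAD: Δcyc=4≠L

first_bad_hop = 3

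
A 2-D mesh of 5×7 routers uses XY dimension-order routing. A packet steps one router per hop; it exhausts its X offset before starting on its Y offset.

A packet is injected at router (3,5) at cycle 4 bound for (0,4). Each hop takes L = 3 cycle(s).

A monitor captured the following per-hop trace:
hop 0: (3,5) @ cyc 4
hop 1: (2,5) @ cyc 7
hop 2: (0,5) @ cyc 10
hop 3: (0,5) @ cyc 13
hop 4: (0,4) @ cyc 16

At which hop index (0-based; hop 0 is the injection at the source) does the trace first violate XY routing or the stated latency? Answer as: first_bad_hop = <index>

first_bad_hop = 2

hop 1: step (-1,+0), +3 cyc — ok
hop 2: step (-2,+0), +3 cyc — BAD: non-unit step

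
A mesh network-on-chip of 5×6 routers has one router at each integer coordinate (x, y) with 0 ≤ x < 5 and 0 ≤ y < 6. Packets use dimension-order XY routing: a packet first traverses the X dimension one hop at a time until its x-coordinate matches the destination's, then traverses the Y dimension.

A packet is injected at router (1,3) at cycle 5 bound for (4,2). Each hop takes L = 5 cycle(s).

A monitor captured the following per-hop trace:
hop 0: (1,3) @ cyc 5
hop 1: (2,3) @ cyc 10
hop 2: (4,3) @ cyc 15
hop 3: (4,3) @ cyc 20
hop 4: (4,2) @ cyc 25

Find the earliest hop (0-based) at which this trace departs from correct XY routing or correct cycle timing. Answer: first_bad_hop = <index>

first_bad_hop = 2

check 1→ d=(1,0) cyc+5: ok
check 2→ d=(2,0) cyc+5: BAD: non-unit step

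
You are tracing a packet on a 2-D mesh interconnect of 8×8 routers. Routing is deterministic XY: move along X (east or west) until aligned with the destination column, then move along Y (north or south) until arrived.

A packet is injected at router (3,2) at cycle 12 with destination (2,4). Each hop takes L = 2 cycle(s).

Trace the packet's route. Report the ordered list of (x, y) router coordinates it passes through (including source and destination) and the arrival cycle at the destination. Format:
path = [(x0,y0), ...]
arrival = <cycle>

path = [(3,2), (2,2), (2,3), (2,4)]
arrival = 18

hop 0: (3,2) @ cyc 12
hop 1: (2,2) @ cyc 14  [W]
hop 2: (2,3) @ cyc 16  [N]
hop 3: (2,4) @ cyc 18  [N]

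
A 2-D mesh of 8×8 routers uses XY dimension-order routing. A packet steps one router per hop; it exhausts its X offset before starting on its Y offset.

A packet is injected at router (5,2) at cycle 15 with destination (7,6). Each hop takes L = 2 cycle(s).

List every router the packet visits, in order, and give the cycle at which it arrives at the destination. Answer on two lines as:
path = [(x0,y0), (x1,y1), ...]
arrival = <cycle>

#0 — 5,2 | c15
#1 — 6,2 | c17 | E
#2 — 7,2 | c19 | E
#3 — 7,3 | c21 | N
#4 — 7,4 | c23 | N
#5 — 7,5 | c25 | N
#6 — 7,6 | c27 | N

path = [(5,2), (6,2), (7,2), (7,3), (7,4), (7,5), (7,6)]
arrival = 27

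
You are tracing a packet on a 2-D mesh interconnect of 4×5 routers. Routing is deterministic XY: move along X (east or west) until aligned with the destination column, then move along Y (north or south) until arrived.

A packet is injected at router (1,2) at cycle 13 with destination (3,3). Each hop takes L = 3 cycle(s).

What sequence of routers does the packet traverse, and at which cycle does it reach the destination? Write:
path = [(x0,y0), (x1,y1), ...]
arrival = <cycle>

path = [(1,2), (2,2), (3,2), (3,3)]
arrival = 22

src (1,2)  cyc=13
E→(2,2)  cyc=16
E→(3,2)  cyc=19
N→(3,3)  cyc=22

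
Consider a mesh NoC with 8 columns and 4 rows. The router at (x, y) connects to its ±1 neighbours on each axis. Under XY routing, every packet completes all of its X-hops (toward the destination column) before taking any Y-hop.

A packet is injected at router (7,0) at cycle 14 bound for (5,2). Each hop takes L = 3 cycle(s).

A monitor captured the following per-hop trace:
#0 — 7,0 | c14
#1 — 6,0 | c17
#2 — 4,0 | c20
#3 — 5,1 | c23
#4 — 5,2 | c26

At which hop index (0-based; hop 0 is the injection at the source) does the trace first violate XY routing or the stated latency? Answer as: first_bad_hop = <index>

[1] (-1,+0) / 3c ⇒ ok
[2] (-2,+0) / 3c ⇒ BAD: non-unit step

first_bad_hop = 2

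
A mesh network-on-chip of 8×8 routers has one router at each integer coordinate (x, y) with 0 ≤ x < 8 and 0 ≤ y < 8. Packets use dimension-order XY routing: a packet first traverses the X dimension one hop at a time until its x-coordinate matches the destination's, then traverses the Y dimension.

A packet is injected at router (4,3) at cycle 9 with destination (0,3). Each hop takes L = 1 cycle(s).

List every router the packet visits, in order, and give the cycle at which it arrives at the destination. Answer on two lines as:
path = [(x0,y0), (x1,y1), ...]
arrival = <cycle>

path = [(4,3), (3,3), (2,3), (1,3), (0,3)]
arrival = 13

src (4,3)  cyc=9
W→(3,3)  cyc=10
W→(2,3)  cyc=11
W→(1,3)  cyc=12
W→(0,3)  cyc=13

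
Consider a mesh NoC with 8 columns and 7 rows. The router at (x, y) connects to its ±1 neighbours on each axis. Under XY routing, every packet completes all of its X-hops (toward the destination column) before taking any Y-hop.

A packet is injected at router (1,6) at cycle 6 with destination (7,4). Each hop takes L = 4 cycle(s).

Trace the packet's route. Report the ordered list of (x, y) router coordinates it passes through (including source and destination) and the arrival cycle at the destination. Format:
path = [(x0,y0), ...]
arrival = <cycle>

path = [(1,6), (2,6), (3,6), (4,6), (5,6), (6,6), (7,6), (7,5), (7,4)]
arrival = 38

[0] x=1 y=6 t=6
[1] x=2 y=6 t=10 →E
[2] x=3 y=6 t=14 →E
[3] x=4 y=6 t=18 →E
[4] x=5 y=6 t=22 →E
[5] x=6 y=6 t=26 →E
[6] x=7 y=6 t=30 →E
[7] x=7 y=5 t=34 →S
[8] x=7 y=4 t=38 →S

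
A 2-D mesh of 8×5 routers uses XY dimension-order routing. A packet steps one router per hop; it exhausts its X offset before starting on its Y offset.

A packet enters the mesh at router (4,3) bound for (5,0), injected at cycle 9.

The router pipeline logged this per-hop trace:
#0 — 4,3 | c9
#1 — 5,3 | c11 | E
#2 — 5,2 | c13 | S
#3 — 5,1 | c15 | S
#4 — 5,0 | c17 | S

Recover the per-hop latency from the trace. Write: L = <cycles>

Between hops 0 and 1 the cycle counter advances 11 − 9 = 2.
Each hop adds L, hence L = 2.

L = 2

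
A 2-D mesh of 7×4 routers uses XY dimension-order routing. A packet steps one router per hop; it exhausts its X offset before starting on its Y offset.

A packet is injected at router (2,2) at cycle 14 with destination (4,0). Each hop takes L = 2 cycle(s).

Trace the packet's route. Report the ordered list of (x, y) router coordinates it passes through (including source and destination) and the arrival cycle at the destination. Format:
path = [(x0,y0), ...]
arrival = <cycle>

path = [(2,2), (3,2), (4,2), (4,1), (4,0)]
arrival = 22

[0] x=2 y=2 t=14
[1] x=3 y=2 t=16 →E
[2] x=4 y=2 t=18 →E
[3] x=4 y=1 t=20 →S
[4] x=4 y=0 t=22 →S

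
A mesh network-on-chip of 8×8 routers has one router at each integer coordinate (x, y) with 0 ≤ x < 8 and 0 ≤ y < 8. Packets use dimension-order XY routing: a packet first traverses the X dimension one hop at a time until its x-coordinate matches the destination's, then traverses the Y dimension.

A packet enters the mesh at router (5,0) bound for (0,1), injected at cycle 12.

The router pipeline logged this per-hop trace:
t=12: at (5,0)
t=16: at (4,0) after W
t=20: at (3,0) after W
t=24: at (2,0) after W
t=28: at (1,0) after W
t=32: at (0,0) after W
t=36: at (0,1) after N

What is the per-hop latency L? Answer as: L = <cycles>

cyc[1] − cyc[0] = 16 − 12 = 4.
Each hop adds L, hence L = 4.

L = 4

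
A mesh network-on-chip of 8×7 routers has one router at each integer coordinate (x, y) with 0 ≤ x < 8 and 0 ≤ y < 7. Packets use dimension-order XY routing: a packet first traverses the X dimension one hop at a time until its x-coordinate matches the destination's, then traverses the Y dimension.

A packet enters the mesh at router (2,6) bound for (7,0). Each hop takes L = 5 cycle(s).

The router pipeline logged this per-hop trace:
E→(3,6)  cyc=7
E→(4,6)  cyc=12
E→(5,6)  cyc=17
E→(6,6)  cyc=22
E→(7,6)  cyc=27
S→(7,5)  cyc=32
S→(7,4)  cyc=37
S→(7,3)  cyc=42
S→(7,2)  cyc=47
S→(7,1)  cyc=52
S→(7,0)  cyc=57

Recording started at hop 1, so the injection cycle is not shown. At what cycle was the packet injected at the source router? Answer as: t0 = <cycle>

t0 = 2

At hop 1 the cycle is 7; in general cyc_k = t0 + kL.
So t0 = 7 − 1·5 = 2.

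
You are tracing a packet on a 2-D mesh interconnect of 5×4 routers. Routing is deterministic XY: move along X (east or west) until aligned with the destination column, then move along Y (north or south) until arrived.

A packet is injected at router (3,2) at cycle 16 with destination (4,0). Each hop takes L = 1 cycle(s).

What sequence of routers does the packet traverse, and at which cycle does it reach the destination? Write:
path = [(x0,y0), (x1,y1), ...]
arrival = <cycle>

[0] x=3 y=2 t=16
[1] x=4 y=2 t=17 →E
[2] x=4 y=1 t=18 →S
[3] x=4 y=0 t=19 →S

path = [(3,2), (4,2), (4,1), (4,0)]
arrival = 19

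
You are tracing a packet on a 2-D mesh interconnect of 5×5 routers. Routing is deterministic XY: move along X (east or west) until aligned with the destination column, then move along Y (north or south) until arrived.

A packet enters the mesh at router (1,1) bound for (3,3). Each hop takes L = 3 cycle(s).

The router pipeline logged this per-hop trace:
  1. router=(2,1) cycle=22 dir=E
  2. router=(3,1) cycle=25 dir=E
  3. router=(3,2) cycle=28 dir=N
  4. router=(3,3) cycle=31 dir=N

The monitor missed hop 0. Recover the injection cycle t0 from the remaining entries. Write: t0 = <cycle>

t0 = 19

At hop 1 the cycle is 22; in general cyc_k = t0 + kL.
t0 = cyc[1] − L = 22 − 3 = 19.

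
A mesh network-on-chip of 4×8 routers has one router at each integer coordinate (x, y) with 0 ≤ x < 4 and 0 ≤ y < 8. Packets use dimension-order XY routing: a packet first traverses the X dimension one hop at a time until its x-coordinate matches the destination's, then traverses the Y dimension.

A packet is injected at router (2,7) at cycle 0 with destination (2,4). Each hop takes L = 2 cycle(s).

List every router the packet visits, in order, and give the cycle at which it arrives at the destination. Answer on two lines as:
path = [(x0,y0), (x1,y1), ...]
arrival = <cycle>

hop 0: (2,7) @ cyc 0
hop 1: (2,6) @ cyc 2  [S]
hop 2: (2,5) @ cyc 4  [S]
hop 3: (2,4) @ cyc 6  [S]

path = [(2,7), (2,6), (2,5), (2,4)]
arrival = 6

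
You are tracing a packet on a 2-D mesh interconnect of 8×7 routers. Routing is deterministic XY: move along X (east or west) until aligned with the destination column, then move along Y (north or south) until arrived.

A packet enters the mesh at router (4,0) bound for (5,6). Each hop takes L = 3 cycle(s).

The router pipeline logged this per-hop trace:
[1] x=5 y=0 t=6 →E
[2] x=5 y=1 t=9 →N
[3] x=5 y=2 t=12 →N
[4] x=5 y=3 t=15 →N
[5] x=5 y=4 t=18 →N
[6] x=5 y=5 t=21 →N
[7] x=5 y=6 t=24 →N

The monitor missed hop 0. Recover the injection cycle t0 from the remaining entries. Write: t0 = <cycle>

t0 = 3

cyc[1] = 6 and cyc[k] = t0 + k·L for every k.
Subtract one hop: t0 = 6 − 3 = 3.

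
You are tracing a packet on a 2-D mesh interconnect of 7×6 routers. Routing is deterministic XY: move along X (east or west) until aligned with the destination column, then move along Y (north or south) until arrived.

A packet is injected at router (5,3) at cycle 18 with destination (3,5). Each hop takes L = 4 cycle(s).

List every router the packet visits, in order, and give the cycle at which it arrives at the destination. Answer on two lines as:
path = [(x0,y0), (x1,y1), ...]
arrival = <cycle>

src (5,3)  cyc=18
W→(4,3)  cyc=22
W→(3,3)  cyc=26
N→(3,4)  cyc=30
N→(3,5)  cyc=34

path = [(5,3), (4,3), (3,3), (3,4), (3,5)]
arrival = 34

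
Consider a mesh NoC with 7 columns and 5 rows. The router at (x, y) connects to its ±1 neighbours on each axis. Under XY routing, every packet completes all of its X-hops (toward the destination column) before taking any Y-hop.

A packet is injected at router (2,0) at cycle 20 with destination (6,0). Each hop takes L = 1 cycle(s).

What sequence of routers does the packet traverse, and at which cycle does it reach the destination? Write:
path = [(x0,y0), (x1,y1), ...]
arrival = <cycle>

path = [(2,0), (3,0), (4,0), (5,0), (6,0)]
arrival = 24

[0] x=2 y=0 t=20
[1] x=3 y=0 t=21 →E
[2] x=4 y=0 t=22 →E
[3] x=5 y=0 t=23 →E
[4] x=6 y=0 t=24 →E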